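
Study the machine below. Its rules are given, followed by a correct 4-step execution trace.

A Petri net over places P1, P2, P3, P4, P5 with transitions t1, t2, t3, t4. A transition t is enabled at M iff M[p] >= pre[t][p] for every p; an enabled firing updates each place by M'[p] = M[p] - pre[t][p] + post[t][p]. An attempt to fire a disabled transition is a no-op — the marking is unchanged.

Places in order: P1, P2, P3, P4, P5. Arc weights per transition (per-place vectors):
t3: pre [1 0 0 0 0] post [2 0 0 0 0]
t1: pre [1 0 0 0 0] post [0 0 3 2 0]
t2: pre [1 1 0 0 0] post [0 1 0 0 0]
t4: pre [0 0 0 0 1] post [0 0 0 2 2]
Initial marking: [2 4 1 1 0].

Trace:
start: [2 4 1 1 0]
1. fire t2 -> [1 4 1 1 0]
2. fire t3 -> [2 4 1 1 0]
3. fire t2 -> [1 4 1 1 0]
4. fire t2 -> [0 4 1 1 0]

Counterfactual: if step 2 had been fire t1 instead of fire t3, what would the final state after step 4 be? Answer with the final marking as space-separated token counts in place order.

(re-executing from step 2 with the substitution; state before step 2: [1 4 1 1 0])
2. fire t1 -> [0 4 4 3 0]
3. fire t2 -> [0 4 4 3 0]
4. fire t2 -> [0 4 4 3 0]

0 4 4 3 0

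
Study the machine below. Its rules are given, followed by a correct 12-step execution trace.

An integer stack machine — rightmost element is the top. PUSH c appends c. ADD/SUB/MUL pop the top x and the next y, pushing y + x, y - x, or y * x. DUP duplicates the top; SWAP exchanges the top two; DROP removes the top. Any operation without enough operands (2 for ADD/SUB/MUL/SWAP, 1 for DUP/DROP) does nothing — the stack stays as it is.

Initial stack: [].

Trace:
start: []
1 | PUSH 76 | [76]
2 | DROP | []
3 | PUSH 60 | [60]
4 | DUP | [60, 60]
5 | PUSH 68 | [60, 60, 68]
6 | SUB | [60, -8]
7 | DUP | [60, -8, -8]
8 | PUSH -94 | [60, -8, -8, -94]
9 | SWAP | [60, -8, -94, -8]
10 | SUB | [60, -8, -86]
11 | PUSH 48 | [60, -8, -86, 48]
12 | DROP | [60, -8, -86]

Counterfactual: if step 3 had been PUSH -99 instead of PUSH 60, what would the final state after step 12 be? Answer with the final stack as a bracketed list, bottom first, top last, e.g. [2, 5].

[-99, -167, 73]

(re-executing from step 3 with the substitution; state before step 3: [])
3 | PUSH -99 | [-99]
4 | DUP | [-99, -99]
5 | PUSH 68 | [-99, -99, 68]
6 | SUB | [-99, -167]
7 | DUP | [-99, -167, -167]
8 | PUSH -94 | [-99, -167, -167, -94]
9 | SWAP | [-99, -167, -94, -167]
10 | SUB | [-99, -167, 73]
11 | PUSH 48 | [-99, -167, 73, 48]
12 | DROP | [-99, -167, 73]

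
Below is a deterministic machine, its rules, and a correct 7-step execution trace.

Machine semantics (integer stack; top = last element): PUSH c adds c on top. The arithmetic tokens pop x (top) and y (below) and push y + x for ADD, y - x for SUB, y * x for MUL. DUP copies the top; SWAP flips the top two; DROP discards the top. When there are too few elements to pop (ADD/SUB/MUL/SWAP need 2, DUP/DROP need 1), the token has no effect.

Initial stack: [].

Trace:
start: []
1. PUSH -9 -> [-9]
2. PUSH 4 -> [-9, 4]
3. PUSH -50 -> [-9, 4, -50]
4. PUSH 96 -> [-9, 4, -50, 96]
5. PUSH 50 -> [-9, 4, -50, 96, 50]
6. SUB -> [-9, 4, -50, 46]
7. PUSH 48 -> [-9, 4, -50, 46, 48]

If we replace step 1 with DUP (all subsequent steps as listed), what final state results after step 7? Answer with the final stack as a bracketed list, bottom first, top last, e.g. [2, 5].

(re-executing from step 1 with the substitution; state before step 1: [])
1. DUP -> []
2. PUSH 4 -> [4]
3. PUSH -50 -> [4, -50]
4. PUSH 96 -> [4, -50, 96]
5. PUSH 50 -> [4, -50, 96, 50]
6. SUB -> [4, -50, 46]
7. PUSH 48 -> [4, -50, 46, 48]

[4, -50, 46, 48]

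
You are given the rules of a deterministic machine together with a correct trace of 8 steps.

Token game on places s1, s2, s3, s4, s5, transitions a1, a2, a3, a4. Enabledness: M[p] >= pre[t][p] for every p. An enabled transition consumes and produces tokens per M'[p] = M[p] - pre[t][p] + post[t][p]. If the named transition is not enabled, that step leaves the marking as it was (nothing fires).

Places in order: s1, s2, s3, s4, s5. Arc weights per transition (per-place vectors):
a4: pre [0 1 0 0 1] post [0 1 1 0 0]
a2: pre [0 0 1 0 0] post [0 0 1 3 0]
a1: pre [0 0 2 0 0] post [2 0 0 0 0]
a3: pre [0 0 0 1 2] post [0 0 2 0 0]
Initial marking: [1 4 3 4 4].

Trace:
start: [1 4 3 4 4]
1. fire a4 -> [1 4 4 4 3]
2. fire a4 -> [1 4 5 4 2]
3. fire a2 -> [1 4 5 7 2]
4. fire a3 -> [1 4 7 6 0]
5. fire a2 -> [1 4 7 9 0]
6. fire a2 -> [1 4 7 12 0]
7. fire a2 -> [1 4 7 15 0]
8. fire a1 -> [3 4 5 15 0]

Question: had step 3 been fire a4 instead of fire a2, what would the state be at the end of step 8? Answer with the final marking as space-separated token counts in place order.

3 4 4 13 1

(re-executing from step 3 with the substitution; state before step 3: [1 4 5 4 2])
3. fire a4 -> [1 4 6 4 1]
4. fire a3 -> [1 4 6 4 1]
5. fire a2 -> [1 4 6 7 1]
6. fire a2 -> [1 4 6 10 1]
7. fire a2 -> [1 4 6 13 1]
8. fire a1 -> [3 4 4 13 1]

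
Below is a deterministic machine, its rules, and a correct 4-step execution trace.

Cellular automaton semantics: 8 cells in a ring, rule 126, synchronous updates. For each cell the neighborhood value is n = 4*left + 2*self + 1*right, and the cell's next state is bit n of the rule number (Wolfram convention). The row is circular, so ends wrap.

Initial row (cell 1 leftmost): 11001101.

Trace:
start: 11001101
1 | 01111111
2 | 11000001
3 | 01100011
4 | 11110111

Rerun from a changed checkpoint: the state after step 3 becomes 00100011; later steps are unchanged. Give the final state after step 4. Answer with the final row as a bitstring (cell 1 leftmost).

11110111

state after step 3 := 00100011
4 | 11110111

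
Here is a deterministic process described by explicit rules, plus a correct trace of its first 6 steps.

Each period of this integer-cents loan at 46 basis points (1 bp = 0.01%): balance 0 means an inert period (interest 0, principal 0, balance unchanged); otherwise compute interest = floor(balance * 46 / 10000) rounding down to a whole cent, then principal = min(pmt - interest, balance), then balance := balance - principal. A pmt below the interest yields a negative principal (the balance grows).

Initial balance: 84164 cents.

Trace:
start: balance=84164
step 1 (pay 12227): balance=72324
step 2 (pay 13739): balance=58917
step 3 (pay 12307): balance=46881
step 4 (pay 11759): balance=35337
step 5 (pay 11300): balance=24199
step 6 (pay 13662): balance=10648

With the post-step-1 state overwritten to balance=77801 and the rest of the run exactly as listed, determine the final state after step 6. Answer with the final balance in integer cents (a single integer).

state after step 1 := balance=77801
step 2 (pay 13739): balance=64419
step 3 (pay 12307): balance=52408
step 4 (pay 11759): balance=40890
step 5 (pay 11300): balance=29778
step 6 (pay 13662): balance=16252

16252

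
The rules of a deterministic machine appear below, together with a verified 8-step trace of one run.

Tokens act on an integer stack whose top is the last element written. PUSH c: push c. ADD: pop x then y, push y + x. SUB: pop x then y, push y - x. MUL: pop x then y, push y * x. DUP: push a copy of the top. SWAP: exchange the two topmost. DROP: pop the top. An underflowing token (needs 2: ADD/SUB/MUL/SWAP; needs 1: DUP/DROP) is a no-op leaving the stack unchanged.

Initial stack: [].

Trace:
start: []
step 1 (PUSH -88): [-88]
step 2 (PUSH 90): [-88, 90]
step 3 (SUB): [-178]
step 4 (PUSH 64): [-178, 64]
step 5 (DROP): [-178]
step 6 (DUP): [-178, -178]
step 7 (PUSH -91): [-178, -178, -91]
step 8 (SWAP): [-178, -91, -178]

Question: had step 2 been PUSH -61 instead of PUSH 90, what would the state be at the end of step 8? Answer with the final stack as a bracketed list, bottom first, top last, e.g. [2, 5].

(re-executing from step 2 with the substitution; state before step 2: [-88])
step 2 (PUSH -61): [-88, -61]
step 3 (SUB): [-27]
step 4 (PUSH 64): [-27, 64]
step 5 (DROP): [-27]
step 6 (DUP): [-27, -27]
step 7 (PUSH -91): [-27, -27, -91]
step 8 (SWAP): [-27, -91, -27]

[-27, -91, -27]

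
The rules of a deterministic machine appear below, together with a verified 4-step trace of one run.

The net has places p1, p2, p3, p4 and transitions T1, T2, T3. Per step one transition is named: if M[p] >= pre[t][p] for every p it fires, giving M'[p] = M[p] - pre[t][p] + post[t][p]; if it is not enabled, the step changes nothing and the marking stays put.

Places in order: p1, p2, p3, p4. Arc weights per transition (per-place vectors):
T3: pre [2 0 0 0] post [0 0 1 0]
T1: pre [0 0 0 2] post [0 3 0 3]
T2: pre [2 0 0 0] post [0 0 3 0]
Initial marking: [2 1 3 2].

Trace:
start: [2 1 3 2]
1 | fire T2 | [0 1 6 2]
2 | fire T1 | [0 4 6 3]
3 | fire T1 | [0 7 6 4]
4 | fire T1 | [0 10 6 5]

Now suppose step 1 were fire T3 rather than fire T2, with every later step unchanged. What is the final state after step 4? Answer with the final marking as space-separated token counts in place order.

0 10 4 5

(re-executing from step 1 with the substitution; state before step 1: [2 1 3 2])
1 | fire T3 | [0 1 4 2]
2 | fire T1 | [0 4 4 3]
3 | fire T1 | [0 7 4 4]
4 | fire T1 | [0 10 4 5]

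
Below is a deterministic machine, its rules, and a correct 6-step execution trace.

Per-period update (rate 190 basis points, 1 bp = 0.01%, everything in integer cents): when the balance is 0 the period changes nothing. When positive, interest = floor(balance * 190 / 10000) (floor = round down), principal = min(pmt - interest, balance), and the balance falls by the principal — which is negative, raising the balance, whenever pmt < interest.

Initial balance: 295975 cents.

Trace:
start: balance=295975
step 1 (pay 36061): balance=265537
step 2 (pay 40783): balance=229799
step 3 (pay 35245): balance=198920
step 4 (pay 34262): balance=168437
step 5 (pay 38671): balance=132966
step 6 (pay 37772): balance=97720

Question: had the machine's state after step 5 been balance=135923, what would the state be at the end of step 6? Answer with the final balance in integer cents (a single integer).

100733

state after step 5 := balance=135923
step 6 (pay 37772): balance=100733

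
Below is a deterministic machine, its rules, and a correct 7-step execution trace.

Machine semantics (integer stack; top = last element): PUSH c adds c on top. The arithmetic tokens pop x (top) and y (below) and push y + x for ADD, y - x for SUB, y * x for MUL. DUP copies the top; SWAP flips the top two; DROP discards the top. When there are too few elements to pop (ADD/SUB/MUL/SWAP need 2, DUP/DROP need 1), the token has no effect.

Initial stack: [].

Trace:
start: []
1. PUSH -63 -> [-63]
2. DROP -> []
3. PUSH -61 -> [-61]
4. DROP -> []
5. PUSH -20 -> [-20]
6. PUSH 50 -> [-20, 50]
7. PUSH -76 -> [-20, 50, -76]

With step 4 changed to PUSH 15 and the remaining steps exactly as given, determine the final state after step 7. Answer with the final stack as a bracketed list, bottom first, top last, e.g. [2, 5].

[-61, 15, -20, 50, -76]

(re-executing from step 4 with the substitution; state before step 4: [-61])
4. PUSH 15 -> [-61, 15]
5. PUSH -20 -> [-61, 15, -20]
6. PUSH 50 -> [-61, 15, -20, 50]
7. PUSH -76 -> [-61, 15, -20, 50, -76]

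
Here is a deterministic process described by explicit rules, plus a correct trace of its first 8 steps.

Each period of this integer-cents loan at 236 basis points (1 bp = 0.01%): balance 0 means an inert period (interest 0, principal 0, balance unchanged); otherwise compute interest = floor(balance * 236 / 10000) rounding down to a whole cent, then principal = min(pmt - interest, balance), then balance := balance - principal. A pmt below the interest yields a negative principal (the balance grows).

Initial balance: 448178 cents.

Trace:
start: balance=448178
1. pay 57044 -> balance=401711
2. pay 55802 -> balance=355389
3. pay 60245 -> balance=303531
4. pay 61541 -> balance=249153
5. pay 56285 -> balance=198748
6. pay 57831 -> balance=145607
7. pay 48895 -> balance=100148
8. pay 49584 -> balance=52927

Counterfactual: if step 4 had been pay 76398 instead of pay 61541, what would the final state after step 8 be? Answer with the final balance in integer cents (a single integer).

(re-executing from step 4 with the substitution; state before step 4: balance=303531)
4. pay 76398 -> balance=234296
5. pay 56285 -> balance=183540
6. pay 57831 -> balance=130040
7. pay 48895 -> balance=84213
8. pay 49584 -> balance=36616

36616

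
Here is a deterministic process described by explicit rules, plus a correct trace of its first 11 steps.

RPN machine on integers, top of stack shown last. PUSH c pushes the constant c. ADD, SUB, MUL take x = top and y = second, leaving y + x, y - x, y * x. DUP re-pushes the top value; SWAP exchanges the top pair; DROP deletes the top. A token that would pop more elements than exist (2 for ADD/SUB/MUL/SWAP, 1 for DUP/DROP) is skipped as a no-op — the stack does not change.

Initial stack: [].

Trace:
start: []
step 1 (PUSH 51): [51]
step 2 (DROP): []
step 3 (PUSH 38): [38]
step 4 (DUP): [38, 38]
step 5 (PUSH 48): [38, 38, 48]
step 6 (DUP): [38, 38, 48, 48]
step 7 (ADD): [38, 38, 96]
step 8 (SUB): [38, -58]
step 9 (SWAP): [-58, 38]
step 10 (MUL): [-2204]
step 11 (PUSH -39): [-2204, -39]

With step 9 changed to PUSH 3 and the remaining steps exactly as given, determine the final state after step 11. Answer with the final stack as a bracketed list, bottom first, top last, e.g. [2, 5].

[38, -174, -39]

(re-executing from step 9 with the substitution; state before step 9: [38, -58])
step 9 (PUSH 3): [38, -58, 3]
step 10 (MUL): [38, -174]
step 11 (PUSH -39): [38, -174, -39]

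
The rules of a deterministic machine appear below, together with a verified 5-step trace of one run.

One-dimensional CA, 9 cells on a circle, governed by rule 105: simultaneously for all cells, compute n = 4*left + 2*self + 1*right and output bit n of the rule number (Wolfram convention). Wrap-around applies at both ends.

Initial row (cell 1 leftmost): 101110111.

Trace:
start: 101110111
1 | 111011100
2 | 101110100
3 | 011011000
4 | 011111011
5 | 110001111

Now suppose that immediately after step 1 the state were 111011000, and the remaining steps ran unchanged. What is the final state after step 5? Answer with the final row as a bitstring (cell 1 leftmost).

state after step 1 := 111011000
2 | 101111010
3 | 011001101
4 | 111001110
5 | 101001011

101001011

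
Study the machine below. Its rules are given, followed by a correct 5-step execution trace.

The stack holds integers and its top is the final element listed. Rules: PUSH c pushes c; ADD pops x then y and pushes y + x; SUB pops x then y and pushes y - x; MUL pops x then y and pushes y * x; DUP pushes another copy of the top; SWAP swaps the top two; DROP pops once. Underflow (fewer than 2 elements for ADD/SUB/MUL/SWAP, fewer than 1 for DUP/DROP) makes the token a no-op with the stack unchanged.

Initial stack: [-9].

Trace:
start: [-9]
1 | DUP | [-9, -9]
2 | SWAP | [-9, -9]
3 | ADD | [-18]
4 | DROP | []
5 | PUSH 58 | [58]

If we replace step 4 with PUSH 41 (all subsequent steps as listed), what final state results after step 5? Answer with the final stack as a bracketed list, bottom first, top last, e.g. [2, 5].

[-18, 41, 58]

(re-executing from step 4 with the substitution; state before step 4: [-18])
4 | PUSH 41 | [-18, 41]
5 | PUSH 58 | [-18, 41, 58]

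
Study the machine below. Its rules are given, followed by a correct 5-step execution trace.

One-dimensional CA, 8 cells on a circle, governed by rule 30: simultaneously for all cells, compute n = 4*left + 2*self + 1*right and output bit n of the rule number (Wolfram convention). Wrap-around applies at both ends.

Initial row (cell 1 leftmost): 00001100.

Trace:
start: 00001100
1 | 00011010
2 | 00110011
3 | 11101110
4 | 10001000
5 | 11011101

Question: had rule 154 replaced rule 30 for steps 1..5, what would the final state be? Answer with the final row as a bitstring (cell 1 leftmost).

(re-executing steps 1..5 under rule 154; state before step 1: 00001100)
1 | 00011010
2 | 00110001
3 | 11101010
4 | 11000000
5 | 10100001

10100001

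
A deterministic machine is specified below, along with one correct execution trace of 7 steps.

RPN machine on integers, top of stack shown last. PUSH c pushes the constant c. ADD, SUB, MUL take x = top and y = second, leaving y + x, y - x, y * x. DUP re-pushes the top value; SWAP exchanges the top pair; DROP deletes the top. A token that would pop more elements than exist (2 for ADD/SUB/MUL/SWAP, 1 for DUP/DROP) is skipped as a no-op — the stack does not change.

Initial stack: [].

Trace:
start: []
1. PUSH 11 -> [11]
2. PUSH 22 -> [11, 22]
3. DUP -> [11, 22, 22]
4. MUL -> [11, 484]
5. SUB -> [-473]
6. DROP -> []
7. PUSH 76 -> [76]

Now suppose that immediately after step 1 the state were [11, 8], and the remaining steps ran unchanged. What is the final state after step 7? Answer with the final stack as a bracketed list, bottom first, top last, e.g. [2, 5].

state after step 1 := [11, 8]
2. PUSH 22 -> [11, 8, 22]
3. DUP -> [11, 8, 22, 22]
4. MUL -> [11, 8, 484]
5. SUB -> [11, -476]
6. DROP -> [11]
7. PUSH 76 -> [11, 76]

[11, 76]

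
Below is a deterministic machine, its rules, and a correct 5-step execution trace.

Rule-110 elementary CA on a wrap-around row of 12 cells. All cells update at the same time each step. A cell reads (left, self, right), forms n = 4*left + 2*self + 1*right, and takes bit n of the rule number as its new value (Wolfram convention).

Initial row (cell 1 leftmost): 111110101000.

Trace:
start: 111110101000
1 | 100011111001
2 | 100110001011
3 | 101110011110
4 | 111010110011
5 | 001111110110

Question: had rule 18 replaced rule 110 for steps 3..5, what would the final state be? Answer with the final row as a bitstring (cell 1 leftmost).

(re-executing steps 3..5 under rule 18; state before step 3: 100110001011)
3 | 011001010000
4 | 100110001000
5 | 011001010101

011001010101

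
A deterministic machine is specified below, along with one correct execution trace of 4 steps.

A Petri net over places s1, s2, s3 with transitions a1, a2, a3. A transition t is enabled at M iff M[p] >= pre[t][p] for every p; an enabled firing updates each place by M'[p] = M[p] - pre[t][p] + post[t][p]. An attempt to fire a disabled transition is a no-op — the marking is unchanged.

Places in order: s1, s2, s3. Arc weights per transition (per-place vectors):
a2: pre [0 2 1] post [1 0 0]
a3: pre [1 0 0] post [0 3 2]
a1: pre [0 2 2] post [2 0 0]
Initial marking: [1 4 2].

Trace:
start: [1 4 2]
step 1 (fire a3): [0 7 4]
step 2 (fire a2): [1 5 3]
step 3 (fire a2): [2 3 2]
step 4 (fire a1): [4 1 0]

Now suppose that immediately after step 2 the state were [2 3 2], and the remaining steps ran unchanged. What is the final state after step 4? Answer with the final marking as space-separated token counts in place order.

state after step 2 := [2 3 2]
step 3 (fire a2): [3 1 1]
step 4 (fire a1): [3 1 1]

3 1 1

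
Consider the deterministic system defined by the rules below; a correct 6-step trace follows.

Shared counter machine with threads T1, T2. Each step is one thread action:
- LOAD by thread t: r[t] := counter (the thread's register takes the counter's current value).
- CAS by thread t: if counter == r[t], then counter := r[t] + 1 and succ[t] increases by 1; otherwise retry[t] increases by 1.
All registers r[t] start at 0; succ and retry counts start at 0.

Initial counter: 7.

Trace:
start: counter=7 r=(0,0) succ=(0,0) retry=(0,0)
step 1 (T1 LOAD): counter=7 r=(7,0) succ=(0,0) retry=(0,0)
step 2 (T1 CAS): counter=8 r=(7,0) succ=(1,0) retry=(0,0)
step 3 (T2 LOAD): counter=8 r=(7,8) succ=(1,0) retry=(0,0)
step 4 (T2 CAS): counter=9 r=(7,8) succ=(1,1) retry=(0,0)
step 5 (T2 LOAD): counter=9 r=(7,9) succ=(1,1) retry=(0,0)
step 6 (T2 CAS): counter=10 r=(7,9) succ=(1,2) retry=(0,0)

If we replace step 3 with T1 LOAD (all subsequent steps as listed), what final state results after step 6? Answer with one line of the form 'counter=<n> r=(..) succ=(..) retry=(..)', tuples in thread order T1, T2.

counter=9 r=(8,8) succ=(1,1) retry=(0,1)

(re-executing from step 3 with the substitution; state before step 3: counter=8 r=(7,0) succ=(1,0) retry=(0,0))
step 3 (T1 LOAD): counter=8 r=(8,0) succ=(1,0) retry=(0,0)
step 4 (T2 CAS): counter=8 r=(8,0) succ=(1,0) retry=(0,1)
step 5 (T2 LOAD): counter=8 r=(8,8) succ=(1,0) retry=(0,1)
step 6 (T2 CAS): counter=9 r=(8,8) succ=(1,1) retry=(0,1)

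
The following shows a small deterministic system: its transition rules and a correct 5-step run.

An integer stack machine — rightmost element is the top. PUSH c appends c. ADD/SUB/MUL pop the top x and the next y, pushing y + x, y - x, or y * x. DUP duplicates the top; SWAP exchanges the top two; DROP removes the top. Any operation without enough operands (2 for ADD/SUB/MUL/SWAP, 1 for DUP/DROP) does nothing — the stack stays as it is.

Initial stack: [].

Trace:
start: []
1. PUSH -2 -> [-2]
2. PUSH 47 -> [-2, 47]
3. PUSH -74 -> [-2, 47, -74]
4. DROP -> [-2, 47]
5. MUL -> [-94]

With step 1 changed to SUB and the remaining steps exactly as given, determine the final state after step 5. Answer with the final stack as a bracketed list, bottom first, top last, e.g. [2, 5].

(re-executing from step 1 with the substitution; state before step 1: [])
1. SUB -> []
2. PUSH 47 -> [47]
3. PUSH -74 -> [47, -74]
4. DROP -> [47]
5. MUL -> [47]

[47]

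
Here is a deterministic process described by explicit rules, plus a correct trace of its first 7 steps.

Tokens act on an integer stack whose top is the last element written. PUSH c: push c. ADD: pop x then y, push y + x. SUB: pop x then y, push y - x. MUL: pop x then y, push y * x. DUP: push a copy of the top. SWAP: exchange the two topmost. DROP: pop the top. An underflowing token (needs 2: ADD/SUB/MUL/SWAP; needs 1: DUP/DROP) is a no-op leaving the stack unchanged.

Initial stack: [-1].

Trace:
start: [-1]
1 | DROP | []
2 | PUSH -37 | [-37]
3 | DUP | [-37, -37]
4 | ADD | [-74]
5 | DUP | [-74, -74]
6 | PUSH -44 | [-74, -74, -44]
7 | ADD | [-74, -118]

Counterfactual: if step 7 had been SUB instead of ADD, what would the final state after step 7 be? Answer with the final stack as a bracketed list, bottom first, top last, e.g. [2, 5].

[-74, -30]

(re-executing from step 7 with the substitution; state before step 7: [-74, -74, -44])
7 | SUB | [-74, -30]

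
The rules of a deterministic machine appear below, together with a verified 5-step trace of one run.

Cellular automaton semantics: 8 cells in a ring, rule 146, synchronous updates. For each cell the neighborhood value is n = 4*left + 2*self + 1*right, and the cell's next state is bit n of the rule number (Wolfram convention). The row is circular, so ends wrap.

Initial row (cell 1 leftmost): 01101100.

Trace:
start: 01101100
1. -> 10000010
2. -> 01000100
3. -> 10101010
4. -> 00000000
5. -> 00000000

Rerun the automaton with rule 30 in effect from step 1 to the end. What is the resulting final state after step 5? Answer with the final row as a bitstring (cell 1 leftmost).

(re-executing steps 1..5 under rule 30; state before step 1: 01101100)
1. -> 11001010
2. -> 10111010
3. -> 10100010
4. -> 10110110
5. -> 10100100

10100100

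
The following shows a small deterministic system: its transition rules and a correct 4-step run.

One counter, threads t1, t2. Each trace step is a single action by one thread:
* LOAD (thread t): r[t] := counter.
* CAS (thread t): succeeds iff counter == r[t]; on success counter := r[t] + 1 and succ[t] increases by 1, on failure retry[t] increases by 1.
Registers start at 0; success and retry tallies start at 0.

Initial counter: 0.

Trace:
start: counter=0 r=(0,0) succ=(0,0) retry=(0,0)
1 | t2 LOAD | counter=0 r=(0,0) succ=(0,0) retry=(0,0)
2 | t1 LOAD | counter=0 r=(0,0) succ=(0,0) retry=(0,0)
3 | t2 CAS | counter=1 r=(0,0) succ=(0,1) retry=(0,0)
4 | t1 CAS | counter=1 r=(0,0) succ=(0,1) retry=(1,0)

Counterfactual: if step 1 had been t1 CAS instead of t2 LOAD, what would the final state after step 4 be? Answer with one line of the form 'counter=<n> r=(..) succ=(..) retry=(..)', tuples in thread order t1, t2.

(re-executing from step 1 with the substitution; state before step 1: counter=0 r=(0,0) succ=(0,0) retry=(0,0))
1 | t1 CAS | counter=1 r=(0,0) succ=(1,0) retry=(0,0)
2 | t1 LOAD | counter=1 r=(1,0) succ=(1,0) retry=(0,0)
3 | t2 CAS | counter=1 r=(1,0) succ=(1,0) retry=(0,1)
4 | t1 CAS | counter=2 r=(1,0) succ=(2,0) retry=(0,1)

counter=2 r=(1,0) succ=(2,0) retry=(0,1)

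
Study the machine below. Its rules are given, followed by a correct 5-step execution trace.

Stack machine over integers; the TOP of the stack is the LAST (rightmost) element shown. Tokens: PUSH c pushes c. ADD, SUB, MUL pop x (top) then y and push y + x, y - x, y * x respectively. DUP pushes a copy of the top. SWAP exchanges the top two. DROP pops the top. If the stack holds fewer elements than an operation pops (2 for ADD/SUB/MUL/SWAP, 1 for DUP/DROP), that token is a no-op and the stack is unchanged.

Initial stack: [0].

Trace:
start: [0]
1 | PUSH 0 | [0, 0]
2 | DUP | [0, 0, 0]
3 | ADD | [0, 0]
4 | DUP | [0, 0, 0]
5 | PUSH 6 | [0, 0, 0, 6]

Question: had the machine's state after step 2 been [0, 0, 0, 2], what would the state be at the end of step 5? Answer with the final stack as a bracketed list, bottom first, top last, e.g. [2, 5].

state after step 2 := [0, 0, 0, 2]
3 | ADD | [0, 0, 2]
4 | DUP | [0, 0, 2, 2]
5 | PUSH 6 | [0, 0, 2, 2, 6]

[0, 0, 2, 2, 6]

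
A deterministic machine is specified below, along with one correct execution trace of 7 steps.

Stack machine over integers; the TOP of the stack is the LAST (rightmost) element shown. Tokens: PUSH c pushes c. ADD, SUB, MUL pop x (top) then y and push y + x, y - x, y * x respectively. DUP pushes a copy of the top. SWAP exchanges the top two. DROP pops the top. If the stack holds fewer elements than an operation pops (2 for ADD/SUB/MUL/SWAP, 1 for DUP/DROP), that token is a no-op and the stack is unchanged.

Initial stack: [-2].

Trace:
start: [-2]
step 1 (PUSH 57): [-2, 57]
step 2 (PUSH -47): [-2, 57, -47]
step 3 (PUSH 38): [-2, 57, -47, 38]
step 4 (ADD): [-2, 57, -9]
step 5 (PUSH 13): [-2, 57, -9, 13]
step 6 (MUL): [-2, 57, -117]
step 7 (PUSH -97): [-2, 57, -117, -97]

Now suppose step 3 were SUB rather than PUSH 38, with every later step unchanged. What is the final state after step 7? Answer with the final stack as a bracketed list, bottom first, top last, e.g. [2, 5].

[1326, -97]

(re-executing from step 3 with the substitution; state before step 3: [-2, 57, -47])
step 3 (SUB): [-2, 104]
step 4 (ADD): [102]
step 5 (PUSH 13): [102, 13]
step 6 (MUL): [1326]
step 7 (PUSH -97): [1326, -97]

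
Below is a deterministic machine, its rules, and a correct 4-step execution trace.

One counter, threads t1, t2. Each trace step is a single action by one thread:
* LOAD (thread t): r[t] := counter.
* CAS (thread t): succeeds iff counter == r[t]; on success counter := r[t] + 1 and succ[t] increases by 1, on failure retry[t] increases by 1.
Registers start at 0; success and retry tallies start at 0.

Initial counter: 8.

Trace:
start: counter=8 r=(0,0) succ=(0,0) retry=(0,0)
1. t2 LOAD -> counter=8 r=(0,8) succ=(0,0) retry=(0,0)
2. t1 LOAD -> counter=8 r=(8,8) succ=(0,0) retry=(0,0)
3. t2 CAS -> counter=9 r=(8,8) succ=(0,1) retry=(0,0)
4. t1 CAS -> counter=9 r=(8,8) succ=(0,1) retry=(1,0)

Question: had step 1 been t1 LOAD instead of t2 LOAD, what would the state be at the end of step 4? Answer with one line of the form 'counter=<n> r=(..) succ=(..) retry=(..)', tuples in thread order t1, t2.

(re-executing from step 1 with the substitution; state before step 1: counter=8 r=(0,0) succ=(0,0) retry=(0,0))
1. t1 LOAD -> counter=8 r=(8,0) succ=(0,0) retry=(0,0)
2. t1 LOAD -> counter=8 r=(8,0) succ=(0,0) retry=(0,0)
3. t2 CAS -> counter=8 r=(8,0) succ=(0,0) retry=(0,1)
4. t1 CAS -> counter=9 r=(8,0) succ=(1,0) retry=(0,1)

counter=9 r=(8,0) succ=(1,0) retry=(0,1)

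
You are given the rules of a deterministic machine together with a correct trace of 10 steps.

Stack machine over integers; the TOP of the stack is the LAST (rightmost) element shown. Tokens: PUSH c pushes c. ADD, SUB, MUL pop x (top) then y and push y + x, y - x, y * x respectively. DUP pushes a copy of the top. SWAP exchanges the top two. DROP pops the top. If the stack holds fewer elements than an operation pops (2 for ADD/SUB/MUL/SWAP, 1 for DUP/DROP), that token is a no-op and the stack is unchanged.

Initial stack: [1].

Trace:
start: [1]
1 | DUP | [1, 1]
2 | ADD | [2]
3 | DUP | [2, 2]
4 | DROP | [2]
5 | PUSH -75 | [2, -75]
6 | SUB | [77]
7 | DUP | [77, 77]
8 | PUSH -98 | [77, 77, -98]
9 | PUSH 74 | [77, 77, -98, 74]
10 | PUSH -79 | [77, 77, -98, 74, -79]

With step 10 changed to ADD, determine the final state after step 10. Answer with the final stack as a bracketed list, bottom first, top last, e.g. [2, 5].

(re-executing from step 10 with the substitution; state before step 10: [77, 77, -98, 74])
10 | ADD | [77, 77, -24]

[77, 77, -24]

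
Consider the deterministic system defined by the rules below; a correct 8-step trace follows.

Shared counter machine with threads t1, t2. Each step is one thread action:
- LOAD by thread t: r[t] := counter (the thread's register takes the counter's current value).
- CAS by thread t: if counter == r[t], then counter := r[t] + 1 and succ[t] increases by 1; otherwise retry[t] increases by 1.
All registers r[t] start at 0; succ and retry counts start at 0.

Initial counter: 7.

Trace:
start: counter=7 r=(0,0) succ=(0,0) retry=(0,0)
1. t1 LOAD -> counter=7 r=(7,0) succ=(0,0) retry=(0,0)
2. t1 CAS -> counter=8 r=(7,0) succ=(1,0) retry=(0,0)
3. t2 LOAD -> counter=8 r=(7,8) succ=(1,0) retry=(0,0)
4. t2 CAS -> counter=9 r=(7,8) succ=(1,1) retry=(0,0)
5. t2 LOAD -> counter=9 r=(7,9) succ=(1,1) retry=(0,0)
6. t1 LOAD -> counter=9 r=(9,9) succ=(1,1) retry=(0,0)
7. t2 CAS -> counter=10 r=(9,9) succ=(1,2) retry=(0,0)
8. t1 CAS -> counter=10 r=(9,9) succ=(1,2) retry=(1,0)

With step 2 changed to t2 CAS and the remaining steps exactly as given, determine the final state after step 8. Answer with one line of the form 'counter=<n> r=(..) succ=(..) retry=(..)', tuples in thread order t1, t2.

counter=9 r=(8,8) succ=(0,2) retry=(1,1)

(re-executing from step 2 with the substitution; state before step 2: counter=7 r=(7,0) succ=(0,0) retry=(0,0))
2. t2 CAS -> counter=7 r=(7,0) succ=(0,0) retry=(0,1)
3. t2 LOAD -> counter=7 r=(7,7) succ=(0,0) retry=(0,1)
4. t2 CAS -> counter=8 r=(7,7) succ=(0,1) retry=(0,1)
5. t2 LOAD -> counter=8 r=(7,8) succ=(0,1) retry=(0,1)
6. t1 LOAD -> counter=8 r=(8,8) succ=(0,1) retry=(0,1)
7. t2 CAS -> counter=9 r=(8,8) succ=(0,2) retry=(0,1)
8. t1 CAS -> counter=9 r=(8,8) succ=(0,2) retry=(1,1)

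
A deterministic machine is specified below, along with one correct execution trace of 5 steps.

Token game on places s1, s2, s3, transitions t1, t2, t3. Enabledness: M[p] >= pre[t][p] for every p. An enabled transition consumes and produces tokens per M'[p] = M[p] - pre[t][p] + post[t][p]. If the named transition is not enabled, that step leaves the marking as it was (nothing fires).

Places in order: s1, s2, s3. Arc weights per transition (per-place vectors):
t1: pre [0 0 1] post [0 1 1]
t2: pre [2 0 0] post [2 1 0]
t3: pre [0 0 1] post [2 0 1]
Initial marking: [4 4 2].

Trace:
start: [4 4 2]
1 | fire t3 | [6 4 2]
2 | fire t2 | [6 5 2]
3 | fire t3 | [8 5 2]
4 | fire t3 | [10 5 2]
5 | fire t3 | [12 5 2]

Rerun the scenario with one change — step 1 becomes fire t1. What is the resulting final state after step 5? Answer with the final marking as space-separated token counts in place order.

10 6 2

(re-executing from step 1 with the substitution; state before step 1: [4 4 2])
1 | fire t1 | [4 5 2]
2 | fire t2 | [4 6 2]
3 | fire t3 | [6 6 2]
4 | fire t3 | [8 6 2]
5 | fire t3 | [10 6 2]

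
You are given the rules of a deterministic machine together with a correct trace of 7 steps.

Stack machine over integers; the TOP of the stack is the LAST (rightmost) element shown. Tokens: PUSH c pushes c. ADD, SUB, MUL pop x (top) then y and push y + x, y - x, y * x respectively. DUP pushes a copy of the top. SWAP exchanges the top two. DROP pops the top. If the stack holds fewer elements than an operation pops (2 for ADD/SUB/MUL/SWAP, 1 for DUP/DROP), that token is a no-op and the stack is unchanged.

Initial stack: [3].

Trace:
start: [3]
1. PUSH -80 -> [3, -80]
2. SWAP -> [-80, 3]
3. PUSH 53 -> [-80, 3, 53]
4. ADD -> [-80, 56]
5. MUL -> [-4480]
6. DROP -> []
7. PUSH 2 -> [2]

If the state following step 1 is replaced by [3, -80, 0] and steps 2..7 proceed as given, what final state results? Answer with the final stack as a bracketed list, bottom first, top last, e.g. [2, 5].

[3, 2]

state after step 1 := [3, -80, 0]
2. SWAP -> [3, 0, -80]
3. PUSH 53 -> [3, 0, -80, 53]
4. ADD -> [3, 0, -27]
5. MUL -> [3, 0]
6. DROP -> [3]
7. PUSH 2 -> [3, 2]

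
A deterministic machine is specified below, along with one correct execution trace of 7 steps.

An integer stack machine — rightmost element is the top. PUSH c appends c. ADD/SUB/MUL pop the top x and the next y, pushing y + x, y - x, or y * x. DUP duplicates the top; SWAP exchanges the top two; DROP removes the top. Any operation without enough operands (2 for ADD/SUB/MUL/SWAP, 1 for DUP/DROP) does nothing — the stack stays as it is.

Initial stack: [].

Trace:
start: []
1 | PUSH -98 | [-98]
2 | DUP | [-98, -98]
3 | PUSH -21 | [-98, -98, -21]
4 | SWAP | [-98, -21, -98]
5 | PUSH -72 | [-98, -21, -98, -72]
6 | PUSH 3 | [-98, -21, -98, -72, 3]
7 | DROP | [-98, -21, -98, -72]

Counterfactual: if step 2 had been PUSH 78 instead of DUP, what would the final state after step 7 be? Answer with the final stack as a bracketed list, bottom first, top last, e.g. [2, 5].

[-98, -21, 78, -72]

(re-executing from step 2 with the substitution; state before step 2: [-98])
2 | PUSH 78 | [-98, 78]
3 | PUSH -21 | [-98, 78, -21]
4 | SWAP | [-98, -21, 78]
5 | PUSH -72 | [-98, -21, 78, -72]
6 | PUSH 3 | [-98, -21, 78, -72, 3]
7 | DROP | [-98, -21, 78, -72]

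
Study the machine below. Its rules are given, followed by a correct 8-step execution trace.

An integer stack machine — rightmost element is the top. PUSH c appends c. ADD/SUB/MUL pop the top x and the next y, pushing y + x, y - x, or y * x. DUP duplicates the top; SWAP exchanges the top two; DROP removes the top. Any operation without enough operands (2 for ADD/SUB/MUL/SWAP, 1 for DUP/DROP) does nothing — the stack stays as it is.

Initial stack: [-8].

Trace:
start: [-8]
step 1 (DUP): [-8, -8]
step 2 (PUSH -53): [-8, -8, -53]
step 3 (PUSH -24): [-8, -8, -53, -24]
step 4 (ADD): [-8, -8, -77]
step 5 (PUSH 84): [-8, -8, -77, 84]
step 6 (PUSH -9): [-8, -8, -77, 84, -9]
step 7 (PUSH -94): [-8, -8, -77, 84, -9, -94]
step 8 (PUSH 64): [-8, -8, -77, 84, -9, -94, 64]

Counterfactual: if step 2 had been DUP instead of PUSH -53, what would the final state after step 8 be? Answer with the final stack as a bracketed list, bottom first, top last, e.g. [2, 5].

(re-executing from step 2 with the substitution; state before step 2: [-8, -8])
step 2 (DUP): [-8, -8, -8]
step 3 (PUSH -24): [-8, -8, -8, -24]
step 4 (ADD): [-8, -8, -32]
step 5 (PUSH 84): [-8, -8, -32, 84]
step 6 (PUSH -9): [-8, -8, -32, 84, -9]
step 7 (PUSH -94): [-8, -8, -32, 84, -9, -94]
step 8 (PUSH 64): [-8, -8, -32, 84, -9, -94, 64]

[-8, -8, -32, 84, -9, -94, 64]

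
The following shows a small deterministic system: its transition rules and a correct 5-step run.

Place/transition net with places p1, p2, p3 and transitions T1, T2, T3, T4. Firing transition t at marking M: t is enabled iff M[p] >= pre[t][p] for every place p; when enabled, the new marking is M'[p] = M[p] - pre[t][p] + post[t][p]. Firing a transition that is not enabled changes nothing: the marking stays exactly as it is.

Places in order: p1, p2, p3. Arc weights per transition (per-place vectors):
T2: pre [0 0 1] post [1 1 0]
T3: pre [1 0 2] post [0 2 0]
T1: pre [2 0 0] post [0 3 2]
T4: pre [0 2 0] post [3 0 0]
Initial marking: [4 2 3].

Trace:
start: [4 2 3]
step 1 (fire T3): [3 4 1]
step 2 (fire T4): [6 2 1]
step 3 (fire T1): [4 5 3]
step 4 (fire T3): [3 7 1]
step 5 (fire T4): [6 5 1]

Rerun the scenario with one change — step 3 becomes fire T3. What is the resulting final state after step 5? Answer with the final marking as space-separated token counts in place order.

(re-executing from step 3 with the substitution; state before step 3: [6 2 1])
step 3 (fire T3): [6 2 1]
step 4 (fire T3): [6 2 1]
step 5 (fire T4): [9 0 1]

9 0 1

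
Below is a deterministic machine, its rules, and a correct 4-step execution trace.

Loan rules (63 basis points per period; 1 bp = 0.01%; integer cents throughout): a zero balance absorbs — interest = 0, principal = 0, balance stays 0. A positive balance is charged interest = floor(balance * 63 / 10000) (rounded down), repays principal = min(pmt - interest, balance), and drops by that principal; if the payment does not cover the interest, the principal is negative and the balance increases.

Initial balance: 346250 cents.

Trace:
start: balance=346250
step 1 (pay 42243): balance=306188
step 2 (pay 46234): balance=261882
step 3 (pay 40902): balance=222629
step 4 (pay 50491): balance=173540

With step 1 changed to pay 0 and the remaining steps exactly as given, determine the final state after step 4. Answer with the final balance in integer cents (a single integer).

216588

(re-executing from step 1 with the substitution; state before step 1: balance=346250)
step 1 (pay 0): balance=348431
step 2 (pay 46234): balance=304392
step 3 (pay 40902): balance=265407
step 4 (pay 50491): balance=216588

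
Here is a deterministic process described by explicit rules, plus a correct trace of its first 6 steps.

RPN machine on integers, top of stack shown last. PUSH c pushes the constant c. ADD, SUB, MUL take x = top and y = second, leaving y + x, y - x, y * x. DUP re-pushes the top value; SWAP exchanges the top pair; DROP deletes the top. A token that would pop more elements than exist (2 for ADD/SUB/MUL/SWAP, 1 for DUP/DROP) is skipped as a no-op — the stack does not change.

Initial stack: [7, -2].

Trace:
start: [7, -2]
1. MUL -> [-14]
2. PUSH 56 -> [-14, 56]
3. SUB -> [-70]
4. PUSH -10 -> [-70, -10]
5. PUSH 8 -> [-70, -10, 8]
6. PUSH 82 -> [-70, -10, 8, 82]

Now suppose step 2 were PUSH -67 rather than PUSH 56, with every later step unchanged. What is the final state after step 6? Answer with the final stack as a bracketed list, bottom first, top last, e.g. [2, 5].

(re-executing from step 2 with the substitution; state before step 2: [-14])
2. PUSH -67 -> [-14, -67]
3. SUB -> [53]
4. PUSH -10 -> [53, -10]
5. PUSH 8 -> [53, -10, 8]
6. PUSH 82 -> [53, -10, 8, 82]

[53, -10, 8, 82]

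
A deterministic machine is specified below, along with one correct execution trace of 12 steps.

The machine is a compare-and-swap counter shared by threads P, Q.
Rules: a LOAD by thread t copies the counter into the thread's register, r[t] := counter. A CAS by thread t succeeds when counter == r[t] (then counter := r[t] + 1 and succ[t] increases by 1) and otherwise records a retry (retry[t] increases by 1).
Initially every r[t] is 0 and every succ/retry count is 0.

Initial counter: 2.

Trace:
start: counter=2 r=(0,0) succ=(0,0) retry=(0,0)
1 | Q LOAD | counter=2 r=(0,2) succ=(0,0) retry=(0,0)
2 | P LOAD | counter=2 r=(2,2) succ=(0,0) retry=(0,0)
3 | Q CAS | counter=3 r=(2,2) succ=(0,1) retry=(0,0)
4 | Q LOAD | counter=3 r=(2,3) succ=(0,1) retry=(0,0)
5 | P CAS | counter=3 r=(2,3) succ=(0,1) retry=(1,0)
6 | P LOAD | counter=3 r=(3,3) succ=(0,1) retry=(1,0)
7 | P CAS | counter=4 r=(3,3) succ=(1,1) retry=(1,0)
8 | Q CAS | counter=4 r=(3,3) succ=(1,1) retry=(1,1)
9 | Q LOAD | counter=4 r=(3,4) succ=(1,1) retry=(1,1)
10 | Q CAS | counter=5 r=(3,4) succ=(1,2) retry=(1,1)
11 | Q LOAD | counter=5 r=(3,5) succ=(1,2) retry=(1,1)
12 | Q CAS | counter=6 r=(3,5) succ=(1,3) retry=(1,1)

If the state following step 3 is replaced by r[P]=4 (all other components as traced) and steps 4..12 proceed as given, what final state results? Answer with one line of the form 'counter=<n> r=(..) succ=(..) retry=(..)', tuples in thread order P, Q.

state after step 3 := counter=3 r=(4,2) succ=(0,1) retry=(0,0)
4 | Q LOAD | counter=3 r=(4,3) succ=(0,1) retry=(0,0)
5 | P CAS | counter=3 r=(4,3) succ=(0,1) retry=(1,0)
6 | P LOAD | counter=3 r=(3,3) succ=(0,1) retry=(1,0)
7 | P CAS | counter=4 r=(3,3) succ=(1,1) retry=(1,0)
8 | Q CAS | counter=4 r=(3,3) succ=(1,1) retry=(1,1)
9 | Q LOAD | counter=4 r=(3,4) succ=(1,1) retry=(1,1)
10 | Q CAS | counter=5 r=(3,4) succ=(1,2) retry=(1,1)
11 | Q LOAD | counter=5 r=(3,5) succ=(1,2) retry=(1,1)
12 | Q CAS | counter=6 r=(3,5) succ=(1,3) retry=(1,1)

counter=6 r=(3,5) succ=(1,3) retry=(1,1)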